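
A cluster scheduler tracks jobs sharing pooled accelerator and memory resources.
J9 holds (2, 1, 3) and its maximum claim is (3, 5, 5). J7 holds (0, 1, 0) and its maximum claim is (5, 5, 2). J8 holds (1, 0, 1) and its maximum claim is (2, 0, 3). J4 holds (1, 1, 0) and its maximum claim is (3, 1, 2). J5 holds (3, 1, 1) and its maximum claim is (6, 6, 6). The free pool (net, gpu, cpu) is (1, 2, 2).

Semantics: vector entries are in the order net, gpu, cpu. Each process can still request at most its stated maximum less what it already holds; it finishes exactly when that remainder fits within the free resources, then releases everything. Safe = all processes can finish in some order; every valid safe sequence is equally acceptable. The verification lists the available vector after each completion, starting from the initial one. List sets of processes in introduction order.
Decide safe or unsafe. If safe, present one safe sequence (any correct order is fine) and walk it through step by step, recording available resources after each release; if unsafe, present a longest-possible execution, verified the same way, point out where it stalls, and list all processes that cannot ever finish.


UNSAFE — no complete ordering exists.
Key observation: once J8, J4 finish, the pool peaks at (3, 3, 3) — and every remaining process still needs more gpu than that.
The run J8, J4 cannot be extended any further. Verifying each step:
  pool = (1, 2, 2)
  J8: need (1, 0, 2) fits (1, 2, 2); releases (1, 0, 1), pool now (2, 2, 3)
  J4: need (2, 0, 2) fits (2, 2, 3); releases (1, 1, 0), pool now (3, 3, 3)
  J9 cannot run: need (1, 4, 2) vs free (3, 3, 3) (insufficient gpu)
  J7 cannot run: need (5, 4, 2) vs free (3, 3, 3) (insufficient net and gpu)
  J5 cannot run: need (3, 5, 5) vs free (3, 3, 3) (insufficient gpu and cpu)
Never able to finish: J9, J7 and J5.


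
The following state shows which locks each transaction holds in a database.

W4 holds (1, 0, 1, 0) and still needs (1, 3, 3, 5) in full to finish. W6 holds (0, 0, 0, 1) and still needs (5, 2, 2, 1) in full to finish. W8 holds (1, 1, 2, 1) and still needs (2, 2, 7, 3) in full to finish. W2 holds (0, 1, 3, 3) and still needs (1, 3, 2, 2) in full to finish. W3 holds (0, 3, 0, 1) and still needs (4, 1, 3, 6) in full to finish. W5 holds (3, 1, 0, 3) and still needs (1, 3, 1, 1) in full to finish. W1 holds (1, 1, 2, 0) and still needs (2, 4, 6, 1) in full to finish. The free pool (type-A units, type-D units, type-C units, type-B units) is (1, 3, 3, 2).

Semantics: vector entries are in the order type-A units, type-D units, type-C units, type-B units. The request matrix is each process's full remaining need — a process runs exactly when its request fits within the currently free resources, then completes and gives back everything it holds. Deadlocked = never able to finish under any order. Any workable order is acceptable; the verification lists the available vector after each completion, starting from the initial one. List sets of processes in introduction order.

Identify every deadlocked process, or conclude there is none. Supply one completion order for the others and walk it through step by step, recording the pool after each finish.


The deadlocked set is empty.
Key observation: W2 leads a chain of completions in which each release enables another process.
The rest can finish in the order W2, W4, W1, W8, W5, W3, W6. Verifying each step:
  pool = (1, 3, 3, 2)
  W2 needs (1, 3, 2, 2) <= (1, 3, 3, 2) -> finishes; pool += (0, 1, 3, 3) = (1, 4, 6, 5)
  W4 needs (1, 3, 3, 5) <= (1, 4, 6, 5) -> finishes; pool += (1, 0, 1, 0) = (2, 4, 7, 5)
  W1 needs (2, 4, 6, 1) <= (2, 4, 7, 5) -> finishes; pool += (1, 1, 2, 0) = (3, 5, 9, 5)
  W8 needs (2, 2, 7, 3) <= (3, 5, 9, 5) -> finishes; pool += (1, 1, 2, 1) = (4, 6, 11, 6)
  W5 needs (1, 3, 1, 1) <= (4, 6, 11, 6) -> finishes; pool += (3, 1, 0, 3) = (7, 7, 11, 9)
  W3 needs (4, 1, 3, 6) <= (7, 7, 11, 9) -> finishes; pool += (0, 3, 0, 1) = (7, 10, 11, 10)
  W6 needs (5, 2, 2, 1) <= (7, 10, 11, 10) -> finishes; pool += (0, 0, 0, 1) = (7, 10, 11, 11)


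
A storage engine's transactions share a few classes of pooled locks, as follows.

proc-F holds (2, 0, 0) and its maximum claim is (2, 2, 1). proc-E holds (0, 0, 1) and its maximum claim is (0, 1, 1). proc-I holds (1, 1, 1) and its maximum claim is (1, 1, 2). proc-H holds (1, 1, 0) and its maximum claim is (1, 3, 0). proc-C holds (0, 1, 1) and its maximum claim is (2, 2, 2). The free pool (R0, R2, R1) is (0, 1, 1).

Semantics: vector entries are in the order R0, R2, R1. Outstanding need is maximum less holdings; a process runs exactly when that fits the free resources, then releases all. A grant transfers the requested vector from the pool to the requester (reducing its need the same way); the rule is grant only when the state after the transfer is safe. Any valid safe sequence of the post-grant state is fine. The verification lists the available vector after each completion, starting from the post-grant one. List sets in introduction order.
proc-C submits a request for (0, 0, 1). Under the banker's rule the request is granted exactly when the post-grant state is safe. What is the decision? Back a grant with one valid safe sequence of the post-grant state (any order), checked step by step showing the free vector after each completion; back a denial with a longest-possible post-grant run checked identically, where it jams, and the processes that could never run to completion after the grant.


GRANT — the state after the grant stays safe, e.g. via proc-E, proc-I, proc-H, proc-F, proc-C.
Key observation: granting shrinks the pool to (0, 1, 0), yet proc-E still fits and the chain goes through.
Step-by-step check of the post-grant state:
  pool = (0, 1, 0)
  proc-E: need (0, 1, 0) fits (0, 1, 0); releases (0, 0, 1), pool now (0, 1, 1)
  proc-I: need (0, 0, 1) fits (0, 1, 1); releases (1, 1, 1), pool now (1, 2, 2)
  proc-H: need (0, 2, 0) fits (1, 2, 2); releases (1, 1, 0), pool now (2, 3, 2)
  proc-F: need (0, 2, 1) fits (2, 3, 2); releases (2, 0, 0), pool now (4, 3, 2)
  proc-C: need (2, 1, 0) fits (4, 3, 2); releases (0, 1, 2), pool now (4, 4, 4)


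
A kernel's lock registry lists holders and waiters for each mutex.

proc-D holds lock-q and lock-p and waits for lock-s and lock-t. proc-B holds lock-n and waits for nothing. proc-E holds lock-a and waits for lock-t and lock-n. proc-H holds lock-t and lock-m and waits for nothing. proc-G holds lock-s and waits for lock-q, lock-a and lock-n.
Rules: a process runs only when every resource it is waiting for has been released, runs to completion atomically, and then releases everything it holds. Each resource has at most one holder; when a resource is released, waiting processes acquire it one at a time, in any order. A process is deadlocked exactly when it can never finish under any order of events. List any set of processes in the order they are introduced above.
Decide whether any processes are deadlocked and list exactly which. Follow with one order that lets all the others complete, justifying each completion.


Deadlocked set: proc-D and proc-G.
Key observation: along proc-D -> proc-G -> proc-D, each member waits on what the next one holds — a deadlock; no other process is dragged down with it.
A valid finishing order for the others: proc-H, proc-B, proc-E.
Verifying each step:
  run proc-H (it waits on nothing); releases lock-t and lock-m
  run proc-B (it waits on nothing); releases lock-n
  run proc-E (all its waits — lock-t and lock-n — are resolved); releases lock-a


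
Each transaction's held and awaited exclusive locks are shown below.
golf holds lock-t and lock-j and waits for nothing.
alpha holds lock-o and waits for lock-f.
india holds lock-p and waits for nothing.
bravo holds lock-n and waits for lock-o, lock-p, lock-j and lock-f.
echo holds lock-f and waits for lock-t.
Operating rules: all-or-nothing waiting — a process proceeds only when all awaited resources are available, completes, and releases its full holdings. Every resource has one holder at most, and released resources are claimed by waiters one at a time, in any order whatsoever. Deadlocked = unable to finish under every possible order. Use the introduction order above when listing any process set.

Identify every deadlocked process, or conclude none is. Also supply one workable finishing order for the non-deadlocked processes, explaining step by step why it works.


No process is deadlocked.
Key observation: all waits point, directly or indirectly, at processes that can finish, so nothing is permanently blocked.
One completion order for the rest: india, golf, echo, alpha, bravo.
Check, step by step:
  india waits on nothing -> runs at once and releases lock-p
  golf waits on nothing -> runs at once and releases lock-t and lock-j
  echo: everything it awaited (lock-t) is free; runs, freeing lock-f
  alpha: everything it awaited (lock-f) is free; runs, freeing lock-o
  bravo: everything it awaited (lock-o, lock-p, lock-j and lock-f) is free; runs, freeing lock-n


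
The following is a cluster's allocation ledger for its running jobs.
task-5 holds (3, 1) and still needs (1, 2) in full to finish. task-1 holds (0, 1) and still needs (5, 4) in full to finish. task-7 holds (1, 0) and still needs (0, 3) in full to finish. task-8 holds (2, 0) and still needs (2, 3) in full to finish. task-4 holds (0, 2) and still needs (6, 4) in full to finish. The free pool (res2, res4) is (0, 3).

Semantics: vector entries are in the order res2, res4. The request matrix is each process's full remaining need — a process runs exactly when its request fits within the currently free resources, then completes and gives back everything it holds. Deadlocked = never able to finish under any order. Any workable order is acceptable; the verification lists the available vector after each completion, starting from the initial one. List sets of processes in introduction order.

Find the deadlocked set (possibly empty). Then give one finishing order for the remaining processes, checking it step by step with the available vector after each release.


Nothing here is deadlocked.
Key observation: starting with task-7, each completion frees enough for the next — no one is permanently blocked.
A valid finishing order for the others: task-7, task-5, task-8, task-1, task-4. Verifying each step:
  pool = (0, 3)
  task-7 needs (0, 3) <= (0, 3) -> finishes; pool += (1, 0) = (1, 3)
  task-5 needs (1, 2) <= (1, 3) -> finishes; pool += (3, 1) = (4, 4)
  task-8 needs (2, 3) <= (4, 4) -> finishes; pool += (2, 0) = (6, 4)
  task-1 needs (5, 4) <= (6, 4) -> finishes; pool += (0, 1) = (6, 5)
  task-4 needs (6, 4) <= (6, 5) -> finishes; pool += (0, 2) = (6, 7)


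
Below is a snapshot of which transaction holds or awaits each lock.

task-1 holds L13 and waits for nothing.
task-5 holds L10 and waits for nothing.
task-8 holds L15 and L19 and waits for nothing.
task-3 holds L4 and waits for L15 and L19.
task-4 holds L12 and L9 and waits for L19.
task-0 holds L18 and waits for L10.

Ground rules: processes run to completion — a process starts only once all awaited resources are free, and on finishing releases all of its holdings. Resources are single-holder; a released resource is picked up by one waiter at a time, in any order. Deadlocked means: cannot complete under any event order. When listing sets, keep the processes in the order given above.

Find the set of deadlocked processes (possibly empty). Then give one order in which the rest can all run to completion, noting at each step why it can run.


Nothing here is deadlocked.
Key observation: the wait graph is acyclic; completion cascades from the unblocked processes through everyone else.
A valid finishing order for the others: task-5, task-8, task-3, task-1, task-4, task-0.
Walking it through:
  run task-5 (it waits on nothing); releases L10
  run task-8 (it waits on nothing); releases L15 and L19
  run task-3 (all its waits — L15 and L19 — are resolved); releases L4
  run task-1 (it waits on nothing); releases L13
  run task-4 (all its waits — L19 — are resolved); releases L12 and L9
  run task-0 (all its waits — L10 — are resolved); releases L18


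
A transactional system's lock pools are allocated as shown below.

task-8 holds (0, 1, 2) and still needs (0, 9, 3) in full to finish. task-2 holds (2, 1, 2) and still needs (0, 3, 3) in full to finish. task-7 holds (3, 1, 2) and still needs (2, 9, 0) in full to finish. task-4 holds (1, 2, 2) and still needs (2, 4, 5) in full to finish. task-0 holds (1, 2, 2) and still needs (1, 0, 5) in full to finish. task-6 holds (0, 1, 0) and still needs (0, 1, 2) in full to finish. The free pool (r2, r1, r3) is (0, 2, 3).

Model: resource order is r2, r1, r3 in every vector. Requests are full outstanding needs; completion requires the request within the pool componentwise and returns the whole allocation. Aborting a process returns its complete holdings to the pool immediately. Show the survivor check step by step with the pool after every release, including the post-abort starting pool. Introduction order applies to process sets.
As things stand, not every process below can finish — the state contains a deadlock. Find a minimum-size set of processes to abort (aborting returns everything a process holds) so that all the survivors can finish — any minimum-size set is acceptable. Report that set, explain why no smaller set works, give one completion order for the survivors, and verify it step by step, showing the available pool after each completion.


The answer: abort task-8.
Key observation: before aborting task-8, task-7 was permanently blocked — no order could ever run it; afterwards it completes at step 5.
No smaller set exists: with zero aborts the deadlock remains.
One survivor order: task-2, task-4, task-6, task-0, task-7. Verifying each step (post-abort pool first):
  pool = (0, 3, 5)
  task-2: need (0, 3, 3) fits (0, 3, 5); releases (2, 1, 2), pool now (2, 4, 7)
  task-4: need (2, 4, 5) fits (2, 4, 7); releases (1, 2, 2), pool now (3, 6, 9)
  task-6: need (0, 1, 2) fits (3, 6, 9); releases (0, 1, 0), pool now (3, 7, 9)
  task-0: need (1, 0, 5) fits (3, 7, 9); releases (1, 2, 2), pool now (4, 9, 11)
  task-7: need (2, 9, 0) fits (4, 9, 11); releases (3, 1, 2), pool now (7, 10, 13)


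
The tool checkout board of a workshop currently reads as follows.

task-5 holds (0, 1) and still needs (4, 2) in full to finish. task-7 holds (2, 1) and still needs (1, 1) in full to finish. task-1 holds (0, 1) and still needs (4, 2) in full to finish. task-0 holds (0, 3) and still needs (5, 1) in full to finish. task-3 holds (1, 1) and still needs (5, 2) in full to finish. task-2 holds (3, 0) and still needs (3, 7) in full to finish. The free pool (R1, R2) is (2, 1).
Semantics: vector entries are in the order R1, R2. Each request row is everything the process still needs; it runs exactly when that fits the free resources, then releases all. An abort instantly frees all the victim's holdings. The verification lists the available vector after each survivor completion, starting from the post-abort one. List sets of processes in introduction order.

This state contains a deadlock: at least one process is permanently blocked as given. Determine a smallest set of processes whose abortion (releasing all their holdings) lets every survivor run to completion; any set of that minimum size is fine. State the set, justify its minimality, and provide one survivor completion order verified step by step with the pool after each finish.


The answer: abort task-2.
Key observation: no ordering could ever have run task-3 before the abort of task-2; with (3, 0) back in the pool it fits at step 2.
No smaller set exists: with zero aborts the deadlock remains.
Survivors finish in the order: task-7, task-3, task-1, task-5, task-0. Walking it through (pool after the aborts first):
  pool = (5, 1)
  task-7: need (1, 1) fits (5, 1); releases (2, 1), pool now (7, 2)
  task-3: need (5, 2) fits (7, 2); releases (1, 1), pool now (8, 3)
  task-1: need (4, 2) fits (8, 3); releases (0, 1), pool now (8, 4)
  task-5: need (4, 2) fits (8, 4); releases (0, 1), pool now (8, 5)
  task-0: need (5, 1) fits (8, 5); releases (0, 3), pool now (8, 8)


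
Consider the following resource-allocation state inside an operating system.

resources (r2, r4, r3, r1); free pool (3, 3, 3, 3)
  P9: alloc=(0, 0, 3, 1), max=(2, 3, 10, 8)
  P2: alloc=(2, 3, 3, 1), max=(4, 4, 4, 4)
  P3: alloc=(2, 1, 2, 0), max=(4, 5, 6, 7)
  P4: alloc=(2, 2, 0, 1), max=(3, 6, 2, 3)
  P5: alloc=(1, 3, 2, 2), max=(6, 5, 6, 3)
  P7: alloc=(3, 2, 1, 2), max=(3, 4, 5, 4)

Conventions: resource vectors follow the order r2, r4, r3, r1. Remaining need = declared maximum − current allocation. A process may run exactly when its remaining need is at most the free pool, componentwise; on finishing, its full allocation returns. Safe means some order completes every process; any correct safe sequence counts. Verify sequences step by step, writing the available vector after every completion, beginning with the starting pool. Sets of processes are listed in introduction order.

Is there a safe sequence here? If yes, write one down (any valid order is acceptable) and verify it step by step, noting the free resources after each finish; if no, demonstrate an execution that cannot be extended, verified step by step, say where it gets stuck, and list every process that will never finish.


SAFE. One safe sequence: P2, P5, P4, P7, P3, P9.
Key observation: the first exact fit in this order is P2 — it needs (2, 1, 1, 3) with (3, 3, 3, 3) free, meeting a requested resource to the last unit.
Walking it through:
  pool = (3, 3, 3, 3)
  P2 needs (2, 1, 1, 3) <= (3, 3, 3, 3) -> finishes; pool += (2, 3, 3, 1) = (5, 6, 6, 4)
  P5 needs (5, 2, 4, 1) <= (5, 6, 6, 4) -> finishes; pool += (1, 3, 2, 2) = (6, 9, 8, 6)
  P4 needs (1, 4, 2, 2) <= (6, 9, 8, 6) -> finishes; pool += (2, 2, 0, 1) = (8, 11, 8, 7)
  P7 needs (0, 2, 4, 2) <= (8, 11, 8, 7) -> finishes; pool += (3, 2, 1, 2) = (11, 13, 9, 9)
  P3 needs (2, 4, 4, 7) <= (11, 13, 9, 9) -> finishes; pool += (2, 1, 2, 0) = (13, 14, 11, 9)
  P9 needs (2, 3, 7, 7) <= (13, 14, 11, 9) -> finishes; pool += (0, 0, 3, 1) = (13, 14, 14, 10)


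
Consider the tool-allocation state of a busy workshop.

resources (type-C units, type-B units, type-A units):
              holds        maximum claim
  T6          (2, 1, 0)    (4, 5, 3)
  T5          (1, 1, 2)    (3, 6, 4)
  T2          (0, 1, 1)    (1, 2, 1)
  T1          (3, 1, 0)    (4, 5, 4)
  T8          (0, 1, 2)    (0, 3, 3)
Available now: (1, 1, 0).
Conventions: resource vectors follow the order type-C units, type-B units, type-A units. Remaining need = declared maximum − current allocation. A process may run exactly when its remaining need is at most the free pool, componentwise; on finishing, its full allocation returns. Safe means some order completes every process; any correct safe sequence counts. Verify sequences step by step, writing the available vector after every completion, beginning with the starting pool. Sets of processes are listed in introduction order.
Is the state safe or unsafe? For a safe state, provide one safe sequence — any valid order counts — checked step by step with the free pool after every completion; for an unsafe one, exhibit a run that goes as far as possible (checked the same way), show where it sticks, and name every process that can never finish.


UNSAFE — no complete ordering exists.
Key observation: the pool after T2, T8 is (1, 3, 3); every surviving request exceeds it in type-B units, so progress ends there.
The run T2, T8 cannot be extended any further. Step-by-step check:
  pool = (1, 1, 0)
  run T2 (needs (1, 1, 0), free (1, 1, 0)); after release of (0, 1, 1) the pool is (1, 2, 1)
  run T8 (needs (0, 2, 1), free (1, 2, 1)); after release of (0, 1, 2) the pool is (1, 3, 3)
  blocked: T6 wants (2, 4, 3), pool (1, 3, 3) — not enough type-C units and type-B units
  blocked: T5 wants (2, 5, 2), pool (1, 3, 3) — not enough type-C units and type-B units
  blocked: T1 wants (1, 4, 4), pool (1, 3, 3) — not enough type-B units and type-A units
Processes that can never finish: T6, T5 and T1.


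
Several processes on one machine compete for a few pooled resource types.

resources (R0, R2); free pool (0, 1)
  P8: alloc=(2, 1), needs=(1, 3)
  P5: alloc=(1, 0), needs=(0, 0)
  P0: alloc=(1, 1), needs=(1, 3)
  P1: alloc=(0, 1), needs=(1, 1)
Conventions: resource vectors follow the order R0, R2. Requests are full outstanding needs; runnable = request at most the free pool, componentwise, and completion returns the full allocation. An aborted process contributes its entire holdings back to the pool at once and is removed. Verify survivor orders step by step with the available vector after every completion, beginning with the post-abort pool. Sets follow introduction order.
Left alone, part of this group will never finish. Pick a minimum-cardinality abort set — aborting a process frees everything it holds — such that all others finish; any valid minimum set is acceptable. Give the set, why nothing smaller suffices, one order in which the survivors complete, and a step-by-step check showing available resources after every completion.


Minimum abort set: P0.
Key observation: aborting P0 returns (1, 1), and P8 — hopeless before — runs at step 3 with the returned capacity in the pool.
Minimality: the empty abort set fails — the state is deadlocked as it stands.
One survivor order: P5, P1, P8. Walking it through (post-abort pool first):
  pool = (1, 2)
  run P5 (needs (0, 0), free (1, 2)); after release of (1, 0) the pool is (2, 2)
  run P1 (needs (1, 1), free (2, 2)); after release of (0, 1) the pool is (2, 3)
  run P8 (needs (1, 3), free (2, 3)); after release of (2, 1) the pool is (4, 4)


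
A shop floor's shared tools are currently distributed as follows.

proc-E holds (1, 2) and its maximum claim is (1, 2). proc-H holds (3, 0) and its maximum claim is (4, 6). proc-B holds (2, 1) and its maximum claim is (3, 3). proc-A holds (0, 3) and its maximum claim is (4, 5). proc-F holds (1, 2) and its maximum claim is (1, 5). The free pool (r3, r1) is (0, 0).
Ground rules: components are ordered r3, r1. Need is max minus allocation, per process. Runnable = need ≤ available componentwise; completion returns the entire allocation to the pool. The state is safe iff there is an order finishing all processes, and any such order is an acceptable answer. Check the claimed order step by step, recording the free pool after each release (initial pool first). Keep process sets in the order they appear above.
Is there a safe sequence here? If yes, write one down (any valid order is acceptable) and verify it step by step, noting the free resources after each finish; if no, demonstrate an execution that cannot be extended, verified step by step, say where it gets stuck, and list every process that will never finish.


The state is SAFE; one workable sequence: proc-E, proc-B, proc-F, proc-A, proc-H.
Key observation: proc-B is the earliest step where a requested resource binds exactly: need (1, 2), pool (1, 2) at its turn.
Walking it through:
  pool = (0, 0)
  run proc-E (needs (0, 0), free (0, 0)); after release of (1, 2) the pool is (1, 2)
  run proc-B (needs (1, 2), free (1, 2)); after release of (2, 1) the pool is (3, 3)
  run proc-F (needs (0, 3), free (3, 3)); after release of (1, 2) the pool is (4, 5)
  run proc-A (needs (4, 2), free (4, 5)); after release of (0, 3) the pool is (4, 8)
  run proc-H (needs (1, 6), free (4, 8)); after release of (3, 0) the pool is (7, 8)


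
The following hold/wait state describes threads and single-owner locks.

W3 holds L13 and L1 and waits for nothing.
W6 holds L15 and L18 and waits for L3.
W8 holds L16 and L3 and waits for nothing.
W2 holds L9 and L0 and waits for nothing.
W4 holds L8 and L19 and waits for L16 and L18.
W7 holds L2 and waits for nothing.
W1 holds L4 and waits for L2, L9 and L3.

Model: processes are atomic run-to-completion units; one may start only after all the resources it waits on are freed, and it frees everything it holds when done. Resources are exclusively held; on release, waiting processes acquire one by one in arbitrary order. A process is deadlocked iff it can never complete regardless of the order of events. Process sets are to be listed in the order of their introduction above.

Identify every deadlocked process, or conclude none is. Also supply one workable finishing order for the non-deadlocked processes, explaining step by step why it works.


No process is deadlocked.
Key observation: although several processes wait, no cycle exists — each chain bottoms out at a free runner.
A valid finishing order for the others: W7, W2, W3, W8, W6, W4, W1.
Verifying each step:
  W7: no waits; runs immediately, freeing L2
  W2: no waits; runs immediately, freeing L9 and L0
  W3: no waits; runs immediately, freeing L13 and L1
  W8: no waits; runs immediately, freeing L16 and L3
  run W6 (all its waits — L3 — are resolved); releases L15 and L18
  run W4 (all its waits — L16 and L18 — are resolved); releases L8 and L19
  run W1 (all its waits — L2, L9 and L3 — are resolved); releases L4


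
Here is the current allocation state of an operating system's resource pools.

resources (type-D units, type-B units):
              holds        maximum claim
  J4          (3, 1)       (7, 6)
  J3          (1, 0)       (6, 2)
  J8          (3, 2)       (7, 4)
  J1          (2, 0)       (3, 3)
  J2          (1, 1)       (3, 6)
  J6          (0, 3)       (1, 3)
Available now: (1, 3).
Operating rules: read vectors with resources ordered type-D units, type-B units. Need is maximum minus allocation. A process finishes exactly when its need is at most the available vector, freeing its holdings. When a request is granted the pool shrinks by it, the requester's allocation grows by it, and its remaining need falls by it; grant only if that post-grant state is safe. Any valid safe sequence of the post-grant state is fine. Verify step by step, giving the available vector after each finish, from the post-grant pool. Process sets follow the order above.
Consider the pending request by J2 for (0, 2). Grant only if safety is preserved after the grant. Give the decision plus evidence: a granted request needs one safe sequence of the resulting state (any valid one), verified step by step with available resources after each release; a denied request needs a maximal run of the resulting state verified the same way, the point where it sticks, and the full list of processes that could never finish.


GRANT: granting preserves safety; a valid post-grant sequence is J6, J1, J2, J8, J3, J4.
Key observation: the transfer keeps a workable pool ((1, 1)); J6 starts the safe sequence.
Check on the post-grant state, step by step:
  pool = (1, 1)
  run J6 (needs (1, 0), free (1, 1)); after release of (0, 3) the pool is (1, 4)
  run J1 (needs (1, 3), free (1, 4)); after release of (2, 0) the pool is (3, 4)
  run J2 (needs (2, 3), free (3, 4)); after release of (1, 3) the pool is (4, 7)
  run J8 (needs (4, 2), free (4, 7)); after release of (3, 2) the pool is (7, 9)
  run J3 (needs (5, 2), free (7, 9)); after release of (1, 0) the pool is (8, 9)
  run J4 (needs (4, 5), free (8, 9)); after release of (3, 1) the pool is (11, 10)


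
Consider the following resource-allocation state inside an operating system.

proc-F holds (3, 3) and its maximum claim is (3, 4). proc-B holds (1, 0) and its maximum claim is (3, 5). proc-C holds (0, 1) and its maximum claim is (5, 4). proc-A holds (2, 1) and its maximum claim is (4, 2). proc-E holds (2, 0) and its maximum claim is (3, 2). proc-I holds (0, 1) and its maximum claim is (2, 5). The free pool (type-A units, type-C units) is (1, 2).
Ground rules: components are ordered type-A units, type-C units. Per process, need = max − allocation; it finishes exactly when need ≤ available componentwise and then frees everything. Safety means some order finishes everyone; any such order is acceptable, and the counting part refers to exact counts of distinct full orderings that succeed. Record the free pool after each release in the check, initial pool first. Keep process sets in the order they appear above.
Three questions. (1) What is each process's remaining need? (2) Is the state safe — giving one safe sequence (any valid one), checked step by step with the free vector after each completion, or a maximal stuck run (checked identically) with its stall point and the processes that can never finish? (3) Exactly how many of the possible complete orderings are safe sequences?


(1) Need matrix, components ordered type-A units, type-C units:
  proc-F: (0, 1)
  proc-B: (2, 5)
  proc-C: (5, 3)
  proc-A: (2, 1)
  proc-E: (1, 2)
  proc-I: (2, 4)
(2) SAFE, for example via the order proc-F, proc-A, proc-I, proc-B, proc-C, proc-E.
Key observation: no step in this order meets a requested resource exactly; the smallest headroom is 1, first reached at proc-F (need (0, 1), pool (1, 2)).
Verifying each step:
  pool = (1, 2)
  proc-F needs (0, 1) <= (1, 2) -> finishes; pool += (3, 3) = (4, 5)
  proc-A needs (2, 1) <= (4, 5) -> finishes; pool += (2, 1) = (6, 6)
  proc-I needs (2, 4) <= (6, 6) -> finishes; pool += (0, 1) = (6, 7)
  proc-B needs (2, 5) <= (6, 7) -> finishes; pool += (1, 0) = (7, 7)
  proc-C needs (5, 3) <= (7, 7) -> finishes; pool += (0, 1) = (7, 8)
  proc-E needs (1, 2) <= (7, 8) -> finishes; pool += (2, 0) = (9, 8)
(3) Exactly 124 of the possible complete orderings are safe sequences.


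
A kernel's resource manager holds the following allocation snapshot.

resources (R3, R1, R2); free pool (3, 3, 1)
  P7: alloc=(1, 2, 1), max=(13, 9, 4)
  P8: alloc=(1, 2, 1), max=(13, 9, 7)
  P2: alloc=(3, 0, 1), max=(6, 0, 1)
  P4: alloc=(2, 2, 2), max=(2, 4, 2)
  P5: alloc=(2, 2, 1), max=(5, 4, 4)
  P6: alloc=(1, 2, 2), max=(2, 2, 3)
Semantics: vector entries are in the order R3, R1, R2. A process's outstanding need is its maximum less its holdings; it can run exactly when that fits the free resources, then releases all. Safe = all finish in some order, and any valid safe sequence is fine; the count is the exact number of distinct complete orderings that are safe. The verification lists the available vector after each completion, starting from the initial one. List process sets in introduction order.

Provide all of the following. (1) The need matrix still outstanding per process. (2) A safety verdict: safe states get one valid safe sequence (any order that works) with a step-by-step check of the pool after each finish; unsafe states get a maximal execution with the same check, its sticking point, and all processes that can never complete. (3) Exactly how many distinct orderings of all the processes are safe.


(1) Need matrix, components ordered R3, R1, R2:
  P7: (12, 7, 3)
  P8: (12, 7, 6)
  P2: (3, 0, 0)
  P4: (0, 2, 0)
  P5: (3, 2, 3)
  P6: (1, 0, 1)
(2) UNSAFE.
Key observation: once P4, P6, P5, P2 finish, the pool peaks at (11, 9, 7) — and every remaining process still needs more R3 than that.
A maximal execution: P4, P6, P5, P2 — then nothing else fits. Step-by-step check:
  pool = (3, 3, 1)
  run P4 (needs (0, 2, 0), free (3, 3, 1)); after release of (2, 2, 2) the pool is (5, 5, 3)
  run P6 (needs (1, 0, 1), free (5, 5, 3)); after release of (1, 2, 2) the pool is (6, 7, 5)
  run P5 (needs (3, 2, 3), free (6, 7, 5)); after release of (2, 2, 1) the pool is (8, 9, 6)
  run P2 (needs (3, 0, 0), free (8, 9, 6)); after release of (3, 0, 1) the pool is (11, 9, 7)
  P7 still needs (12, 7, 3) but only (11, 9, 7) is free — short on R3
  P8 still needs (12, 7, 6) but only (11, 9, 7) is free — short on R3
Permanently blocked: P7 and P8.
(3) Exactly 0 of the possible complete orderings are safe sequences.


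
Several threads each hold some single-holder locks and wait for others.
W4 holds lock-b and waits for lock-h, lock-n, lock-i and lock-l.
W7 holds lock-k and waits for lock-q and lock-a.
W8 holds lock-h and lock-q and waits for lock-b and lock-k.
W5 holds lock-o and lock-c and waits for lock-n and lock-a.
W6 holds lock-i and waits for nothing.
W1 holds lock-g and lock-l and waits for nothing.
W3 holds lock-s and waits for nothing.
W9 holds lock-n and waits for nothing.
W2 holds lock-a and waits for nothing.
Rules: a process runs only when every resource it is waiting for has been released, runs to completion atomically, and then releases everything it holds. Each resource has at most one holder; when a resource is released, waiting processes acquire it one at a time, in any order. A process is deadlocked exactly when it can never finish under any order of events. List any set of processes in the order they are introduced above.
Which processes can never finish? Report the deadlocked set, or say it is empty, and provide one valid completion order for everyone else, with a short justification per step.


Deadlocked set: W4, W7 and W8.
Key observation: along W4 -> W8 -> W4, each member waits on what the next one holds — a deadlock; W7 is caught in further circular waits.
A valid finishing order for the others: W3, W9, W2, W1, W6, W5.
Step-by-step check:
  run W3 (it waits on nothing); releases lock-s
  run W9 (it waits on nothing); releases lock-n
  run W2 (it waits on nothing); releases lock-a
  run W1 (it waits on nothing); releases lock-g and lock-l
  run W6 (it waits on nothing); releases lock-i
  W5: everything it awaited (lock-n and lock-a) is free; runs, freeing lock-o and lock-c


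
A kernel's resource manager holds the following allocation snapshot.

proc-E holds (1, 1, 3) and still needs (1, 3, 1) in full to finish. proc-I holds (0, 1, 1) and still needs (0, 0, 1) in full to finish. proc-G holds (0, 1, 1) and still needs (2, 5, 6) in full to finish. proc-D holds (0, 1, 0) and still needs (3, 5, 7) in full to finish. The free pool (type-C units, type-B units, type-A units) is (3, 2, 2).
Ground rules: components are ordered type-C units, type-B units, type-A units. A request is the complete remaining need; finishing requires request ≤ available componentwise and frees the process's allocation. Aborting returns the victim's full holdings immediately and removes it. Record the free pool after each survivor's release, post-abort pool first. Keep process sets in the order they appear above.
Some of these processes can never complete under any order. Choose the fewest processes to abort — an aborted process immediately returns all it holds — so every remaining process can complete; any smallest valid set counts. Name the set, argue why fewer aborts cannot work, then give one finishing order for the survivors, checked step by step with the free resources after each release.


The answer: abort proc-D.
Key observation: the deadlocked proc-G becomes finishable only because proc-D released (0, 1, 0); it completes at step 3 below.
Minimality: the empty abort set fails — the state is deadlocked as it stands.
The survivors complete as proc-E, proc-I, proc-G. Step-by-step check (starting from the post-abort pool):
  pool = (3, 3, 2)
  run proc-E (needs (1, 3, 1), free (3, 3, 2)); after release of (1, 1, 3) the pool is (4, 4, 5)
  run proc-I (needs (0, 0, 1), free (4, 4, 5)); after release of (0, 1, 1) the pool is (4, 5, 6)
  run proc-G (needs (2, 5, 6), free (4, 5, 6)); after release of (0, 1, 1) the pool is (4, 6, 7)


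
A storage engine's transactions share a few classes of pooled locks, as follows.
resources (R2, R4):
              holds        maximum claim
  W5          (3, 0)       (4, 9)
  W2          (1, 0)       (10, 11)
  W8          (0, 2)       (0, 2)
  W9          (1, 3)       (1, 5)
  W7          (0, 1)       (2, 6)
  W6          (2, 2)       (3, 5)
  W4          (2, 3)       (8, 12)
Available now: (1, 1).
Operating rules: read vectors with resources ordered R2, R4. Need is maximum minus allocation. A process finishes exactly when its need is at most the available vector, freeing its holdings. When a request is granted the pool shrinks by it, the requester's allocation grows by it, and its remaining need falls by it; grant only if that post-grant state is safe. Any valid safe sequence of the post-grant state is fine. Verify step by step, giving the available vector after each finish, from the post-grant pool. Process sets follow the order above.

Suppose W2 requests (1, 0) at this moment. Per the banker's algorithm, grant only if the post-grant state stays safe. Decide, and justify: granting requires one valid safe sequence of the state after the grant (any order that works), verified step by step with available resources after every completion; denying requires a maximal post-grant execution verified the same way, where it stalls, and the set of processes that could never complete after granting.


GRANT — the state after the grant stays safe, e.g. via W8, W9, W6, W7, W5, W4, W2.
Key observation: granting shrinks the pool to (0, 1), yet W8 still fits and the chain goes through.
Check on the post-grant state, step by step:
  pool = (0, 1)
  W8: need (0, 0) fits (0, 1); releases (0, 2), pool now (0, 3)
  W9: need (0, 2) fits (0, 3); releases (1, 3), pool now (1, 6)
  W6: need (1, 3) fits (1, 6); releases (2, 2), pool now (3, 8)
  W7: need (2, 5) fits (3, 8); releases (0, 1), pool now (3, 9)
  W5: need (1, 9) fits (3, 9); releases (3, 0), pool now (6, 9)
  W4: need (6, 9) fits (6, 9); releases (2, 3), pool now (8, 12)
  W2: need (8, 11) fits (8, 12); releases (2, 0), pool now (10, 12)


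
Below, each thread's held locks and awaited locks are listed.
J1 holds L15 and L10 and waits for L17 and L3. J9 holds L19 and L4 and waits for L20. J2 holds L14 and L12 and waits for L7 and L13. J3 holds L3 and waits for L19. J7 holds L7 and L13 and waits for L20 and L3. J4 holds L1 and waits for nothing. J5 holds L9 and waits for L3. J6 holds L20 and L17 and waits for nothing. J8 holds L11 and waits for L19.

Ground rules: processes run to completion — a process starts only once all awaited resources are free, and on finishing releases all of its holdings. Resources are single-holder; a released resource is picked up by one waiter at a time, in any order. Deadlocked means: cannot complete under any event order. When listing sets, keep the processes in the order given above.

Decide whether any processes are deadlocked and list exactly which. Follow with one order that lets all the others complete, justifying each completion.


The deadlocked set is empty.
Key observation: no waiting chain loops back on itself — every chain ends at a process that waits on nothing, so everyone eventually runs.
The rest can finish in the order J6, J9, J3, J8, J7, J2, J4, J5, J1.
Verifying each step:
  run J6 (it waits on nothing); releases L20 and L17
  run J9 (all its waits — L20 — are resolved); releases L19 and L4
  run J3 (all its waits — L19 — are resolved); releases L3
  run J8 (all its waits — L19 — are resolved); releases L11
  run J7 (all its waits — L20 and L3 — are resolved); releases L7 and L13
  run J2 (all its waits — L7 and L13 — are resolved); releases L14 and L12
  run J4 (it waits on nothing); releases L1
  run J5 (all its waits — L3 — are resolved); releases L9
  run J1 (all its waits — L17 and L3 — are resolved); releases L15 and L10


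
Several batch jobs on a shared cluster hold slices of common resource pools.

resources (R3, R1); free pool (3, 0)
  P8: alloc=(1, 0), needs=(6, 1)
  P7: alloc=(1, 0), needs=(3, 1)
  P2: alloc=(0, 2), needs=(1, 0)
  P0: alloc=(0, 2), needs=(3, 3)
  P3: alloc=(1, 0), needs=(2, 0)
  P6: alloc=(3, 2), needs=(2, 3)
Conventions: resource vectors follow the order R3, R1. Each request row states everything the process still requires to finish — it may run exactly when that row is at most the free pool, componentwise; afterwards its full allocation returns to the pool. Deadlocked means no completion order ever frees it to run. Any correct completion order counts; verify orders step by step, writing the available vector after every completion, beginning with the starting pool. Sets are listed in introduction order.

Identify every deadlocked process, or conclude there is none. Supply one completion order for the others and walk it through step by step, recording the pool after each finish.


The deadlocked set is P8, P0 and P6.
Key observation: after P2, P7, P3 the pool peaks at (5, 2), and each blocked process is short somewhere: P8 on R3; P0 on R1; P6 on R1.
A valid finishing order for the others: P2, P7, P3. Step-by-step check:
  pool = (3, 0)
  P2: need (1, 0) fits (3, 0); releases (0, 2), pool now (3, 2)
  P7: need (3, 1) fits (3, 2); releases (1, 0), pool now (4, 2)
  P3: need (2, 0) fits (4, 2); releases (1, 0), pool now (5, 2)
None of the blocked processes ever fits:
  blocked: P8 wants (6, 1), pool (5, 2) — not enough R3
  blocked: P0 wants (3, 3), pool (5, 2) — not enough R1
  blocked: P6 wants (2, 3), pool (5, 2) — not enough R1
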